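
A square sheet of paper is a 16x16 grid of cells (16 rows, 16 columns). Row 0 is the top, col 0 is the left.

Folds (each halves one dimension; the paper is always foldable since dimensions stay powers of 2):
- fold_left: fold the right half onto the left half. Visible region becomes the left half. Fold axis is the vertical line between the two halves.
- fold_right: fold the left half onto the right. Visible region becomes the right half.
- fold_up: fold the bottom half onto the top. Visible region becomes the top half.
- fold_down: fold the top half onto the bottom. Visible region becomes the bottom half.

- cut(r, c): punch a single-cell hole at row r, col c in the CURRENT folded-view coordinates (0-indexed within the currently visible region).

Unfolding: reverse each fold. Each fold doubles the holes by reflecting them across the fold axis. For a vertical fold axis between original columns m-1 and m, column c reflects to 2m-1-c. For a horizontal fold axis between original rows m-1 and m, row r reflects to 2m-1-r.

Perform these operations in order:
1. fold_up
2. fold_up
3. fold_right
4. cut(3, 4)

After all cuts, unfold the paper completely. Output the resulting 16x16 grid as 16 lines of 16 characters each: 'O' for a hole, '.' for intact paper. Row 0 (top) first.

Op 1 fold_up: fold axis h@8; visible region now rows[0,8) x cols[0,16) = 8x16
Op 2 fold_up: fold axis h@4; visible region now rows[0,4) x cols[0,16) = 4x16
Op 3 fold_right: fold axis v@8; visible region now rows[0,4) x cols[8,16) = 4x8
Op 4 cut(3, 4): punch at orig (3,12); cuts so far [(3, 12)]; region rows[0,4) x cols[8,16) = 4x8
Unfold 1 (reflect across v@8): 2 holes -> [(3, 3), (3, 12)]
Unfold 2 (reflect across h@4): 4 holes -> [(3, 3), (3, 12), (4, 3), (4, 12)]
Unfold 3 (reflect across h@8): 8 holes -> [(3, 3), (3, 12), (4, 3), (4, 12), (11, 3), (11, 12), (12, 3), (12, 12)]

Answer: ................
................
................
...O........O...
...O........O...
................
................
................
................
................
................
...O........O...
...O........O...
................
................
................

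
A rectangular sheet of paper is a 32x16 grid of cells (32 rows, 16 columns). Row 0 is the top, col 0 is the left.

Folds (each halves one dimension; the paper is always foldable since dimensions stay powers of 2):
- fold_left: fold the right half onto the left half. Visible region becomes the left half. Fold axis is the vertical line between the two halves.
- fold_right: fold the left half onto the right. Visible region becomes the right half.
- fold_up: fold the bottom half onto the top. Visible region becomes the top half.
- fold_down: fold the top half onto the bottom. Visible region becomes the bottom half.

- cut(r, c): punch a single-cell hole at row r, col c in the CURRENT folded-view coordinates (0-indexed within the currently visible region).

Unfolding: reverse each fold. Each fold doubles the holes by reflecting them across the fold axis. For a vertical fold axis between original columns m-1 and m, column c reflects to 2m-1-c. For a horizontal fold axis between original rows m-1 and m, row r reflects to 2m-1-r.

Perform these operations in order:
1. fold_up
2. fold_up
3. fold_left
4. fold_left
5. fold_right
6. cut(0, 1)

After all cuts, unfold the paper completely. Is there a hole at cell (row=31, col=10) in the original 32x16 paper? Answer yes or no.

Op 1 fold_up: fold axis h@16; visible region now rows[0,16) x cols[0,16) = 16x16
Op 2 fold_up: fold axis h@8; visible region now rows[0,8) x cols[0,16) = 8x16
Op 3 fold_left: fold axis v@8; visible region now rows[0,8) x cols[0,8) = 8x8
Op 4 fold_left: fold axis v@4; visible region now rows[0,8) x cols[0,4) = 8x4
Op 5 fold_right: fold axis v@2; visible region now rows[0,8) x cols[2,4) = 8x2
Op 6 cut(0, 1): punch at orig (0,3); cuts so far [(0, 3)]; region rows[0,8) x cols[2,4) = 8x2
Unfold 1 (reflect across v@2): 2 holes -> [(0, 0), (0, 3)]
Unfold 2 (reflect across v@4): 4 holes -> [(0, 0), (0, 3), (0, 4), (0, 7)]
Unfold 3 (reflect across v@8): 8 holes -> [(0, 0), (0, 3), (0, 4), (0, 7), (0, 8), (0, 11), (0, 12), (0, 15)]
Unfold 4 (reflect across h@8): 16 holes -> [(0, 0), (0, 3), (0, 4), (0, 7), (0, 8), (0, 11), (0, 12), (0, 15), (15, 0), (15, 3), (15, 4), (15, 7), (15, 8), (15, 11), (15, 12), (15, 15)]
Unfold 5 (reflect across h@16): 32 holes -> [(0, 0), (0, 3), (0, 4), (0, 7), (0, 8), (0, 11), (0, 12), (0, 15), (15, 0), (15, 3), (15, 4), (15, 7), (15, 8), (15, 11), (15, 12), (15, 15), (16, 0), (16, 3), (16, 4), (16, 7), (16, 8), (16, 11), (16, 12), (16, 15), (31, 0), (31, 3), (31, 4), (31, 7), (31, 8), (31, 11), (31, 12), (31, 15)]
Holes: [(0, 0), (0, 3), (0, 4), (0, 7), (0, 8), (0, 11), (0, 12), (0, 15), (15, 0), (15, 3), (15, 4), (15, 7), (15, 8), (15, 11), (15, 12), (15, 15), (16, 0), (16, 3), (16, 4), (16, 7), (16, 8), (16, 11), (16, 12), (16, 15), (31, 0), (31, 3), (31, 4), (31, 7), (31, 8), (31, 11), (31, 12), (31, 15)]

Answer: no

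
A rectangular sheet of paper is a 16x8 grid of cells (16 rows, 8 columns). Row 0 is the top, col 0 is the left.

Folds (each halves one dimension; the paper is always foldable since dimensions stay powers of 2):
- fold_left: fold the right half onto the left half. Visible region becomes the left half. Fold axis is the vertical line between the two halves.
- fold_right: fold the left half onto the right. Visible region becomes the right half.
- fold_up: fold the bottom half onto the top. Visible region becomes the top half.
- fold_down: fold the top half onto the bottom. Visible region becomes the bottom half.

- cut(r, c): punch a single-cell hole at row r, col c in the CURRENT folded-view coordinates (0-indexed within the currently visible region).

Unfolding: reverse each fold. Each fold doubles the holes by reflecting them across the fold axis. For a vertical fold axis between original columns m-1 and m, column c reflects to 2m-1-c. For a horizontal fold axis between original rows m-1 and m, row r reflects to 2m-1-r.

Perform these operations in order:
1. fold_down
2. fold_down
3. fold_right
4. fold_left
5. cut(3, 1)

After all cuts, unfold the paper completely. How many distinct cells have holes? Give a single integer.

Answer: 16

Derivation:
Op 1 fold_down: fold axis h@8; visible region now rows[8,16) x cols[0,8) = 8x8
Op 2 fold_down: fold axis h@12; visible region now rows[12,16) x cols[0,8) = 4x8
Op 3 fold_right: fold axis v@4; visible region now rows[12,16) x cols[4,8) = 4x4
Op 4 fold_left: fold axis v@6; visible region now rows[12,16) x cols[4,6) = 4x2
Op 5 cut(3, 1): punch at orig (15,5); cuts so far [(15, 5)]; region rows[12,16) x cols[4,6) = 4x2
Unfold 1 (reflect across v@6): 2 holes -> [(15, 5), (15, 6)]
Unfold 2 (reflect across v@4): 4 holes -> [(15, 1), (15, 2), (15, 5), (15, 6)]
Unfold 3 (reflect across h@12): 8 holes -> [(8, 1), (8, 2), (8, 5), (8, 6), (15, 1), (15, 2), (15, 5), (15, 6)]
Unfold 4 (reflect across h@8): 16 holes -> [(0, 1), (0, 2), (0, 5), (0, 6), (7, 1), (7, 2), (7, 5), (7, 6), (8, 1), (8, 2), (8, 5), (8, 6), (15, 1), (15, 2), (15, 5), (15, 6)]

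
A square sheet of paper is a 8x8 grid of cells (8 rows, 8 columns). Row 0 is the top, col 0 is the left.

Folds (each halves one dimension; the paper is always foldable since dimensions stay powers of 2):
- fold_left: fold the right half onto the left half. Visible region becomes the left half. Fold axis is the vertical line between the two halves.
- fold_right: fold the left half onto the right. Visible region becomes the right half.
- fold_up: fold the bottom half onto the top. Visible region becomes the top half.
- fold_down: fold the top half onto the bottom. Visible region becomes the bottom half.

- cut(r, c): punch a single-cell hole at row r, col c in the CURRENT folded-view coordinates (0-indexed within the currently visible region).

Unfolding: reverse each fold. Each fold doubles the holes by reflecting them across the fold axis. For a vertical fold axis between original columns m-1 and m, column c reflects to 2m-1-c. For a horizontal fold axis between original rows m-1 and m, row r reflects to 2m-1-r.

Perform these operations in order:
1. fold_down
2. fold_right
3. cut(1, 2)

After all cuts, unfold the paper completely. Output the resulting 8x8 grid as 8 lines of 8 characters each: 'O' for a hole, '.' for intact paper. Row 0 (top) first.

Answer: ........
........
.O....O.
........
........
.O....O.
........
........

Derivation:
Op 1 fold_down: fold axis h@4; visible region now rows[4,8) x cols[0,8) = 4x8
Op 2 fold_right: fold axis v@4; visible region now rows[4,8) x cols[4,8) = 4x4
Op 3 cut(1, 2): punch at orig (5,6); cuts so far [(5, 6)]; region rows[4,8) x cols[4,8) = 4x4
Unfold 1 (reflect across v@4): 2 holes -> [(5, 1), (5, 6)]
Unfold 2 (reflect across h@4): 4 holes -> [(2, 1), (2, 6), (5, 1), (5, 6)]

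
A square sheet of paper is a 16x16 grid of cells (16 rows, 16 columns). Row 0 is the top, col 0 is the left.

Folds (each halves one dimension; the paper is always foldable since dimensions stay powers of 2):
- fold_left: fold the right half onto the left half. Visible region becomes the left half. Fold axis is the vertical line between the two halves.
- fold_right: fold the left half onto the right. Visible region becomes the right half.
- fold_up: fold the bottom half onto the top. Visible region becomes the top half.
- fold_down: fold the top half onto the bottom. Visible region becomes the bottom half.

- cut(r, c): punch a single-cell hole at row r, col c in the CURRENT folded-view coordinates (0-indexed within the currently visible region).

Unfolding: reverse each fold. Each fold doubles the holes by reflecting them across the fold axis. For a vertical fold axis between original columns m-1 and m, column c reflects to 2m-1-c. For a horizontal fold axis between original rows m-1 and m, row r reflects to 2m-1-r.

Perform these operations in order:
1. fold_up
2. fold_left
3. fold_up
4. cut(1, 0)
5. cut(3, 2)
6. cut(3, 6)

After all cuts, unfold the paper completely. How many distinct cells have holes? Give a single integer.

Answer: 24

Derivation:
Op 1 fold_up: fold axis h@8; visible region now rows[0,8) x cols[0,16) = 8x16
Op 2 fold_left: fold axis v@8; visible region now rows[0,8) x cols[0,8) = 8x8
Op 3 fold_up: fold axis h@4; visible region now rows[0,4) x cols[0,8) = 4x8
Op 4 cut(1, 0): punch at orig (1,0); cuts so far [(1, 0)]; region rows[0,4) x cols[0,8) = 4x8
Op 5 cut(3, 2): punch at orig (3,2); cuts so far [(1, 0), (3, 2)]; region rows[0,4) x cols[0,8) = 4x8
Op 6 cut(3, 6): punch at orig (3,6); cuts so far [(1, 0), (3, 2), (3, 6)]; region rows[0,4) x cols[0,8) = 4x8
Unfold 1 (reflect across h@4): 6 holes -> [(1, 0), (3, 2), (3, 6), (4, 2), (4, 6), (6, 0)]
Unfold 2 (reflect across v@8): 12 holes -> [(1, 0), (1, 15), (3, 2), (3, 6), (3, 9), (3, 13), (4, 2), (4, 6), (4, 9), (4, 13), (6, 0), (6, 15)]
Unfold 3 (reflect across h@8): 24 holes -> [(1, 0), (1, 15), (3, 2), (3, 6), (3, 9), (3, 13), (4, 2), (4, 6), (4, 9), (4, 13), (6, 0), (6, 15), (9, 0), (9, 15), (11, 2), (11, 6), (11, 9), (11, 13), (12, 2), (12, 6), (12, 9), (12, 13), (14, 0), (14, 15)]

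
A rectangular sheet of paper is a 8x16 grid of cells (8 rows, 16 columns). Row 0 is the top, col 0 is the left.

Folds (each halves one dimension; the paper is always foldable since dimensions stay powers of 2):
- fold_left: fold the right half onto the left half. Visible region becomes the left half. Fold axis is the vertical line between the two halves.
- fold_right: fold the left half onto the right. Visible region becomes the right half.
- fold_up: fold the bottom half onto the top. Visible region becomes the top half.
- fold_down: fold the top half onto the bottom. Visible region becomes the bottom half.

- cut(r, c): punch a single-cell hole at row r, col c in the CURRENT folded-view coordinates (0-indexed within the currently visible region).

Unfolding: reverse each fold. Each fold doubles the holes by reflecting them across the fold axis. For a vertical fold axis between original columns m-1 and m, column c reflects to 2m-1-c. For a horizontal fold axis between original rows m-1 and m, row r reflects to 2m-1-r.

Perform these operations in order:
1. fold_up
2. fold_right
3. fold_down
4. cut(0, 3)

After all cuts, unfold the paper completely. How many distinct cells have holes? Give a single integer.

Op 1 fold_up: fold axis h@4; visible region now rows[0,4) x cols[0,16) = 4x16
Op 2 fold_right: fold axis v@8; visible region now rows[0,4) x cols[8,16) = 4x8
Op 3 fold_down: fold axis h@2; visible region now rows[2,4) x cols[8,16) = 2x8
Op 4 cut(0, 3): punch at orig (2,11); cuts so far [(2, 11)]; region rows[2,4) x cols[8,16) = 2x8
Unfold 1 (reflect across h@2): 2 holes -> [(1, 11), (2, 11)]
Unfold 2 (reflect across v@8): 4 holes -> [(1, 4), (1, 11), (2, 4), (2, 11)]
Unfold 3 (reflect across h@4): 8 holes -> [(1, 4), (1, 11), (2, 4), (2, 11), (5, 4), (5, 11), (6, 4), (6, 11)]

Answer: 8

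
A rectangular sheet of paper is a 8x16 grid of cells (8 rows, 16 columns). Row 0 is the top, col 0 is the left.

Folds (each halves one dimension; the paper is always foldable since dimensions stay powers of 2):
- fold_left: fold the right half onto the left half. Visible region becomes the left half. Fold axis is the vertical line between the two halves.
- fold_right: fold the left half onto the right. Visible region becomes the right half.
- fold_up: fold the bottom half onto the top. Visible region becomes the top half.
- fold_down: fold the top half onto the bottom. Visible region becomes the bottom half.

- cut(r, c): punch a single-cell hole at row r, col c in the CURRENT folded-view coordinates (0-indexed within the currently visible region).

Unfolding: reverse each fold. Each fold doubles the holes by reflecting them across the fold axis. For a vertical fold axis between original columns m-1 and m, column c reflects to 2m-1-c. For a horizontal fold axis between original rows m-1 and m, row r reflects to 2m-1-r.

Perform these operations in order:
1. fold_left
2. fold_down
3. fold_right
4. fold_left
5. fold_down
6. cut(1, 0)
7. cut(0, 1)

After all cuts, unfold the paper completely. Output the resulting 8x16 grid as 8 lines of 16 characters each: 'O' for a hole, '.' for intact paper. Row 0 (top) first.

Answer: O..OO..OO..OO..O
.OO..OO..OO..OO.
.OO..OO..OO..OO.
O..OO..OO..OO..O
O..OO..OO..OO..O
.OO..OO..OO..OO.
.OO..OO..OO..OO.
O..OO..OO..OO..O

Derivation:
Op 1 fold_left: fold axis v@8; visible region now rows[0,8) x cols[0,8) = 8x8
Op 2 fold_down: fold axis h@4; visible region now rows[4,8) x cols[0,8) = 4x8
Op 3 fold_right: fold axis v@4; visible region now rows[4,8) x cols[4,8) = 4x4
Op 4 fold_left: fold axis v@6; visible region now rows[4,8) x cols[4,6) = 4x2
Op 5 fold_down: fold axis h@6; visible region now rows[6,8) x cols[4,6) = 2x2
Op 6 cut(1, 0): punch at orig (7,4); cuts so far [(7, 4)]; region rows[6,8) x cols[4,6) = 2x2
Op 7 cut(0, 1): punch at orig (6,5); cuts so far [(6, 5), (7, 4)]; region rows[6,8) x cols[4,6) = 2x2
Unfold 1 (reflect across h@6): 4 holes -> [(4, 4), (5, 5), (6, 5), (7, 4)]
Unfold 2 (reflect across v@6): 8 holes -> [(4, 4), (4, 7), (5, 5), (5, 6), (6, 5), (6, 6), (7, 4), (7, 7)]
Unfold 3 (reflect across v@4): 16 holes -> [(4, 0), (4, 3), (4, 4), (4, 7), (5, 1), (5, 2), (5, 5), (5, 6), (6, 1), (6, 2), (6, 5), (6, 6), (7, 0), (7, 3), (7, 4), (7, 7)]
Unfold 4 (reflect across h@4): 32 holes -> [(0, 0), (0, 3), (0, 4), (0, 7), (1, 1), (1, 2), (1, 5), (1, 6), (2, 1), (2, 2), (2, 5), (2, 6), (3, 0), (3, 3), (3, 4), (3, 7), (4, 0), (4, 3), (4, 4), (4, 7), (5, 1), (5, 2), (5, 5), (5, 6), (6, 1), (6, 2), (6, 5), (6, 6), (7, 0), (7, 3), (7, 4), (7, 7)]
Unfold 5 (reflect across v@8): 64 holes -> [(0, 0), (0, 3), (0, 4), (0, 7), (0, 8), (0, 11), (0, 12), (0, 15), (1, 1), (1, 2), (1, 5), (1, 6), (1, 9), (1, 10), (1, 13), (1, 14), (2, 1), (2, 2), (2, 5), (2, 6), (2, 9), (2, 10), (2, 13), (2, 14), (3, 0), (3, 3), (3, 4), (3, 7), (3, 8), (3, 11), (3, 12), (3, 15), (4, 0), (4, 3), (4, 4), (4, 7), (4, 8), (4, 11), (4, 12), (4, 15), (5, 1), (5, 2), (5, 5), (5, 6), (5, 9), (5, 10), (5, 13), (5, 14), (6, 1), (6, 2), (6, 5), (6, 6), (6, 9), (6, 10), (6, 13), (6, 14), (7, 0), (7, 3), (7, 4), (7, 7), (7, 8), (7, 11), (7, 12), (7, 15)]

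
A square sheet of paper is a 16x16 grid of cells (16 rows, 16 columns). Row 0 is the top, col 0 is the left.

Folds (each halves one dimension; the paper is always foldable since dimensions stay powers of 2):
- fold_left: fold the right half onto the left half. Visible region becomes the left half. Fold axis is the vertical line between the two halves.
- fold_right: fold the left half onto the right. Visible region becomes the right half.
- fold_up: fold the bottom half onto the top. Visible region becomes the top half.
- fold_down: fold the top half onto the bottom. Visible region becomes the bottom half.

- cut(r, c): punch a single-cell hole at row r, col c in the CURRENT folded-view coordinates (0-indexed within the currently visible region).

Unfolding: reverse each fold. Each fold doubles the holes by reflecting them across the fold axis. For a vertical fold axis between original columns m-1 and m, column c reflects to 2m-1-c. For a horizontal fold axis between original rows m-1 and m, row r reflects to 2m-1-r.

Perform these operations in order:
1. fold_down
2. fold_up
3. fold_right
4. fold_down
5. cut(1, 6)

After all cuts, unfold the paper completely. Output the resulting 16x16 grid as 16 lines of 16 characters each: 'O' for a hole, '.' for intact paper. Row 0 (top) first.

Op 1 fold_down: fold axis h@8; visible region now rows[8,16) x cols[0,16) = 8x16
Op 2 fold_up: fold axis h@12; visible region now rows[8,12) x cols[0,16) = 4x16
Op 3 fold_right: fold axis v@8; visible region now rows[8,12) x cols[8,16) = 4x8
Op 4 fold_down: fold axis h@10; visible region now rows[10,12) x cols[8,16) = 2x8
Op 5 cut(1, 6): punch at orig (11,14); cuts so far [(11, 14)]; region rows[10,12) x cols[8,16) = 2x8
Unfold 1 (reflect across h@10): 2 holes -> [(8, 14), (11, 14)]
Unfold 2 (reflect across v@8): 4 holes -> [(8, 1), (8, 14), (11, 1), (11, 14)]
Unfold 3 (reflect across h@12): 8 holes -> [(8, 1), (8, 14), (11, 1), (11, 14), (12, 1), (12, 14), (15, 1), (15, 14)]
Unfold 4 (reflect across h@8): 16 holes -> [(0, 1), (0, 14), (3, 1), (3, 14), (4, 1), (4, 14), (7, 1), (7, 14), (8, 1), (8, 14), (11, 1), (11, 14), (12, 1), (12, 14), (15, 1), (15, 14)]

Answer: .O............O.
................
................
.O............O.
.O............O.
................
................
.O............O.
.O............O.
................
................
.O............O.
.O............O.
................
................
.O............O.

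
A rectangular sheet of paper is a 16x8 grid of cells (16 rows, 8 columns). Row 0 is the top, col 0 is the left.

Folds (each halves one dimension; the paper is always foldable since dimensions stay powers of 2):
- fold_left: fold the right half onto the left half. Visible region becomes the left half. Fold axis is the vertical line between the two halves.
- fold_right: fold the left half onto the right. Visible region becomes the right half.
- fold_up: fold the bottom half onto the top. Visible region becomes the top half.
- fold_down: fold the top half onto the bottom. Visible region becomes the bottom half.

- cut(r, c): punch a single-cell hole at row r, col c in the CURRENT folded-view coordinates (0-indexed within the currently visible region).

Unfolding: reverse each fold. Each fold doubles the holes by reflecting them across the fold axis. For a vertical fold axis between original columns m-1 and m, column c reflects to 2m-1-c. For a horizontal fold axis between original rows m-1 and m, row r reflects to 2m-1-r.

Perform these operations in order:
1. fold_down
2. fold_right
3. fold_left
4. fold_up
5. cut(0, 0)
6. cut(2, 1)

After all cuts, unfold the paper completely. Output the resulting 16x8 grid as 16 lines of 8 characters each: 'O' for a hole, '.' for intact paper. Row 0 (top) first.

Op 1 fold_down: fold axis h@8; visible region now rows[8,16) x cols[0,8) = 8x8
Op 2 fold_right: fold axis v@4; visible region now rows[8,16) x cols[4,8) = 8x4
Op 3 fold_left: fold axis v@6; visible region now rows[8,16) x cols[4,6) = 8x2
Op 4 fold_up: fold axis h@12; visible region now rows[8,12) x cols[4,6) = 4x2
Op 5 cut(0, 0): punch at orig (8,4); cuts so far [(8, 4)]; region rows[8,12) x cols[4,6) = 4x2
Op 6 cut(2, 1): punch at orig (10,5); cuts so far [(8, 4), (10, 5)]; region rows[8,12) x cols[4,6) = 4x2
Unfold 1 (reflect across h@12): 4 holes -> [(8, 4), (10, 5), (13, 5), (15, 4)]
Unfold 2 (reflect across v@6): 8 holes -> [(8, 4), (8, 7), (10, 5), (10, 6), (13, 5), (13, 6), (15, 4), (15, 7)]
Unfold 3 (reflect across v@4): 16 holes -> [(8, 0), (8, 3), (8, 4), (8, 7), (10, 1), (10, 2), (10, 5), (10, 6), (13, 1), (13, 2), (13, 5), (13, 6), (15, 0), (15, 3), (15, 4), (15, 7)]
Unfold 4 (reflect across h@8): 32 holes -> [(0, 0), (0, 3), (0, 4), (0, 7), (2, 1), (2, 2), (2, 5), (2, 6), (5, 1), (5, 2), (5, 5), (5, 6), (7, 0), (7, 3), (7, 4), (7, 7), (8, 0), (8, 3), (8, 4), (8, 7), (10, 1), (10, 2), (10, 5), (10, 6), (13, 1), (13, 2), (13, 5), (13, 6), (15, 0), (15, 3), (15, 4), (15, 7)]

Answer: O..OO..O
........
.OO..OO.
........
........
.OO..OO.
........
O..OO..O
O..OO..O
........
.OO..OO.
........
........
.OO..OO.
........
O..OO..O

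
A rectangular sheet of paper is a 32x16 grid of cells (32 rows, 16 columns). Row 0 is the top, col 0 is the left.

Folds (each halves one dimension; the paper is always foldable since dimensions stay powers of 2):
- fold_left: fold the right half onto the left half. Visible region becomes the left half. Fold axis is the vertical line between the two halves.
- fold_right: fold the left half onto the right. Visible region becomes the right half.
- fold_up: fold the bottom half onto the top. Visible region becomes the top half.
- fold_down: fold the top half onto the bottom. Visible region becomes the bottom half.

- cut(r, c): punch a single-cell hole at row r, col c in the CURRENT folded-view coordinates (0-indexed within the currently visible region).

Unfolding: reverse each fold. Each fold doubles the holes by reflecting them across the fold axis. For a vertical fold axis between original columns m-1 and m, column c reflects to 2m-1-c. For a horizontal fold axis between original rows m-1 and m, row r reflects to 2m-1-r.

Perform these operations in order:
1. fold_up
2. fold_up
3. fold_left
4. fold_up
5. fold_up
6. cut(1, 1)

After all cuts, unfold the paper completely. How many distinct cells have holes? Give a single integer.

Op 1 fold_up: fold axis h@16; visible region now rows[0,16) x cols[0,16) = 16x16
Op 2 fold_up: fold axis h@8; visible region now rows[0,8) x cols[0,16) = 8x16
Op 3 fold_left: fold axis v@8; visible region now rows[0,8) x cols[0,8) = 8x8
Op 4 fold_up: fold axis h@4; visible region now rows[0,4) x cols[0,8) = 4x8
Op 5 fold_up: fold axis h@2; visible region now rows[0,2) x cols[0,8) = 2x8
Op 6 cut(1, 1): punch at orig (1,1); cuts so far [(1, 1)]; region rows[0,2) x cols[0,8) = 2x8
Unfold 1 (reflect across h@2): 2 holes -> [(1, 1), (2, 1)]
Unfold 2 (reflect across h@4): 4 holes -> [(1, 1), (2, 1), (5, 1), (6, 1)]
Unfold 3 (reflect across v@8): 8 holes -> [(1, 1), (1, 14), (2, 1), (2, 14), (5, 1), (5, 14), (6, 1), (6, 14)]
Unfold 4 (reflect across h@8): 16 holes -> [(1, 1), (1, 14), (2, 1), (2, 14), (5, 1), (5, 14), (6, 1), (6, 14), (9, 1), (9, 14), (10, 1), (10, 14), (13, 1), (13, 14), (14, 1), (14, 14)]
Unfold 5 (reflect across h@16): 32 holes -> [(1, 1), (1, 14), (2, 1), (2, 14), (5, 1), (5, 14), (6, 1), (6, 14), (9, 1), (9, 14), (10, 1), (10, 14), (13, 1), (13, 14), (14, 1), (14, 14), (17, 1), (17, 14), (18, 1), (18, 14), (21, 1), (21, 14), (22, 1), (22, 14), (25, 1), (25, 14), (26, 1), (26, 14), (29, 1), (29, 14), (30, 1), (30, 14)]

Answer: 32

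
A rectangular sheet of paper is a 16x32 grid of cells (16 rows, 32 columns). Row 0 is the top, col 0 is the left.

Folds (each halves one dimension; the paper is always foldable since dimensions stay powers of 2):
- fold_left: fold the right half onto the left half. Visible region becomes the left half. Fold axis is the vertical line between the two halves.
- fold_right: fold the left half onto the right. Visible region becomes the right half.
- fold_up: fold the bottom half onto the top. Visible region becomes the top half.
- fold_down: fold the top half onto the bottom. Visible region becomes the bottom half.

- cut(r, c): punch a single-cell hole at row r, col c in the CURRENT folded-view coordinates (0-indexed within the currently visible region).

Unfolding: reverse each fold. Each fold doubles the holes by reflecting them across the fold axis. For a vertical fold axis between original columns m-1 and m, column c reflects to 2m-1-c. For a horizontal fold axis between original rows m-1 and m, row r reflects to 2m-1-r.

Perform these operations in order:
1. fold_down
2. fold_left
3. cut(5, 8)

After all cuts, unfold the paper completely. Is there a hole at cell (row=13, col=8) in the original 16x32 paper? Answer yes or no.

Answer: yes

Derivation:
Op 1 fold_down: fold axis h@8; visible region now rows[8,16) x cols[0,32) = 8x32
Op 2 fold_left: fold axis v@16; visible region now rows[8,16) x cols[0,16) = 8x16
Op 3 cut(5, 8): punch at orig (13,8); cuts so far [(13, 8)]; region rows[8,16) x cols[0,16) = 8x16
Unfold 1 (reflect across v@16): 2 holes -> [(13, 8), (13, 23)]
Unfold 2 (reflect across h@8): 4 holes -> [(2, 8), (2, 23), (13, 8), (13, 23)]
Holes: [(2, 8), (2, 23), (13, 8), (13, 23)]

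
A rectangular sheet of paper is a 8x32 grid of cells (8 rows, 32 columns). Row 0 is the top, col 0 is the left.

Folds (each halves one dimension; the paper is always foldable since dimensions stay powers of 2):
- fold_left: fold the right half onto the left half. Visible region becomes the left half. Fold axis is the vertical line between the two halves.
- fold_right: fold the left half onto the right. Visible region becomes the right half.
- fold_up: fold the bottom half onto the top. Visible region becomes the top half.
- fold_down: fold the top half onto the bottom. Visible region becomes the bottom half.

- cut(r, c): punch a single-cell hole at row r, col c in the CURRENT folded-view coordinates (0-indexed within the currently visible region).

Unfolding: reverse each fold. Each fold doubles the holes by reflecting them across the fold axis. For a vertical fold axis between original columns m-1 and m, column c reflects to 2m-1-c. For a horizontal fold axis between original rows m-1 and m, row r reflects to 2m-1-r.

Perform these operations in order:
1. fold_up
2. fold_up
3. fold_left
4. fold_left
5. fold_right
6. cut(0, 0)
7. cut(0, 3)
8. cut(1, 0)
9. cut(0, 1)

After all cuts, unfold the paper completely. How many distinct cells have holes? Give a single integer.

Answer: 128

Derivation:
Op 1 fold_up: fold axis h@4; visible region now rows[0,4) x cols[0,32) = 4x32
Op 2 fold_up: fold axis h@2; visible region now rows[0,2) x cols[0,32) = 2x32
Op 3 fold_left: fold axis v@16; visible region now rows[0,2) x cols[0,16) = 2x16
Op 4 fold_left: fold axis v@8; visible region now rows[0,2) x cols[0,8) = 2x8
Op 5 fold_right: fold axis v@4; visible region now rows[0,2) x cols[4,8) = 2x4
Op 6 cut(0, 0): punch at orig (0,4); cuts so far [(0, 4)]; region rows[0,2) x cols[4,8) = 2x4
Op 7 cut(0, 3): punch at orig (0,7); cuts so far [(0, 4), (0, 7)]; region rows[0,2) x cols[4,8) = 2x4
Op 8 cut(1, 0): punch at orig (1,4); cuts so far [(0, 4), (0, 7), (1, 4)]; region rows[0,2) x cols[4,8) = 2x4
Op 9 cut(0, 1): punch at orig (0,5); cuts so far [(0, 4), (0, 5), (0, 7), (1, 4)]; region rows[0,2) x cols[4,8) = 2x4
Unfold 1 (reflect across v@4): 8 holes -> [(0, 0), (0, 2), (0, 3), (0, 4), (0, 5), (0, 7), (1, 3), (1, 4)]
Unfold 2 (reflect across v@8): 16 holes -> [(0, 0), (0, 2), (0, 3), (0, 4), (0, 5), (0, 7), (0, 8), (0, 10), (0, 11), (0, 12), (0, 13), (0, 15), (1, 3), (1, 4), (1, 11), (1, 12)]
Unfold 3 (reflect across v@16): 32 holes -> [(0, 0), (0, 2), (0, 3), (0, 4), (0, 5), (0, 7), (0, 8), (0, 10), (0, 11), (0, 12), (0, 13), (0, 15), (0, 16), (0, 18), (0, 19), (0, 20), (0, 21), (0, 23), (0, 24), (0, 26), (0, 27), (0, 28), (0, 29), (0, 31), (1, 3), (1, 4), (1, 11), (1, 12), (1, 19), (1, 20), (1, 27), (1, 28)]
Unfold 4 (reflect across h@2): 64 holes -> [(0, 0), (0, 2), (0, 3), (0, 4), (0, 5), (0, 7), (0, 8), (0, 10), (0, 11), (0, 12), (0, 13), (0, 15), (0, 16), (0, 18), (0, 19), (0, 20), (0, 21), (0, 23), (0, 24), (0, 26), (0, 27), (0, 28), (0, 29), (0, 31), (1, 3), (1, 4), (1, 11), (1, 12), (1, 19), (1, 20), (1, 27), (1, 28), (2, 3), (2, 4), (2, 11), (2, 12), (2, 19), (2, 20), (2, 27), (2, 28), (3, 0), (3, 2), (3, 3), (3, 4), (3, 5), (3, 7), (3, 8), (3, 10), (3, 11), (3, 12), (3, 13), (3, 15), (3, 16), (3, 18), (3, 19), (3, 20), (3, 21), (3, 23), (3, 24), (3, 26), (3, 27), (3, 28), (3, 29), (3, 31)]
Unfold 5 (reflect across h@4): 128 holes -> [(0, 0), (0, 2), (0, 3), (0, 4), (0, 5), (0, 7), (0, 8), (0, 10), (0, 11), (0, 12), (0, 13), (0, 15), (0, 16), (0, 18), (0, 19), (0, 20), (0, 21), (0, 23), (0, 24), (0, 26), (0, 27), (0, 28), (0, 29), (0, 31), (1, 3), (1, 4), (1, 11), (1, 12), (1, 19), (1, 20), (1, 27), (1, 28), (2, 3), (2, 4), (2, 11), (2, 12), (2, 19), (2, 20), (2, 27), (2, 28), (3, 0), (3, 2), (3, 3), (3, 4), (3, 5), (3, 7), (3, 8), (3, 10), (3, 11), (3, 12), (3, 13), (3, 15), (3, 16), (3, 18), (3, 19), (3, 20), (3, 21), (3, 23), (3, 24), (3, 26), (3, 27), (3, 28), (3, 29), (3, 31), (4, 0), (4, 2), (4, 3), (4, 4), (4, 5), (4, 7), (4, 8), (4, 10), (4, 11), (4, 12), (4, 13), (4, 15), (4, 16), (4, 18), (4, 19), (4, 20), (4, 21), (4, 23), (4, 24), (4, 26), (4, 27), (4, 28), (4, 29), (4, 31), (5, 3), (5, 4), (5, 11), (5, 12), (5, 19), (5, 20), (5, 27), (5, 28), (6, 3), (6, 4), (6, 11), (6, 12), (6, 19), (6, 20), (6, 27), (6, 28), (7, 0), (7, 2), (7, 3), (7, 4), (7, 5), (7, 7), (7, 8), (7, 10), (7, 11), (7, 12), (7, 13), (7, 15), (7, 16), (7, 18), (7, 19), (7, 20), (7, 21), (7, 23), (7, 24), (7, 26), (7, 27), (7, 28), (7, 29), (7, 31)]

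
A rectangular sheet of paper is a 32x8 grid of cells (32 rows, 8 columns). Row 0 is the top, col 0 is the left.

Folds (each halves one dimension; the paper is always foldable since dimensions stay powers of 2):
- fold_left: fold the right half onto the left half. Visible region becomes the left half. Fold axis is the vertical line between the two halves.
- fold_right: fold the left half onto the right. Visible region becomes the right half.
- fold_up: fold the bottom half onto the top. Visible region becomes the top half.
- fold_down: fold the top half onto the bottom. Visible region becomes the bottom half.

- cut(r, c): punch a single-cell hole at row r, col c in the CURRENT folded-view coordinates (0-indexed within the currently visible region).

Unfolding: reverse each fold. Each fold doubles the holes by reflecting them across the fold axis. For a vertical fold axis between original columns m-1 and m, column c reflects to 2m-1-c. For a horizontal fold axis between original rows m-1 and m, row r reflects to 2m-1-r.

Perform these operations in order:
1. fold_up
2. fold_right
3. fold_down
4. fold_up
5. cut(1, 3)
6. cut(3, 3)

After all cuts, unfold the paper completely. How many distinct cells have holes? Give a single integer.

Op 1 fold_up: fold axis h@16; visible region now rows[0,16) x cols[0,8) = 16x8
Op 2 fold_right: fold axis v@4; visible region now rows[0,16) x cols[4,8) = 16x4
Op 3 fold_down: fold axis h@8; visible region now rows[8,16) x cols[4,8) = 8x4
Op 4 fold_up: fold axis h@12; visible region now rows[8,12) x cols[4,8) = 4x4
Op 5 cut(1, 3): punch at orig (9,7); cuts so far [(9, 7)]; region rows[8,12) x cols[4,8) = 4x4
Op 6 cut(3, 3): punch at orig (11,7); cuts so far [(9, 7), (11, 7)]; region rows[8,12) x cols[4,8) = 4x4
Unfold 1 (reflect across h@12): 4 holes -> [(9, 7), (11, 7), (12, 7), (14, 7)]
Unfold 2 (reflect across h@8): 8 holes -> [(1, 7), (3, 7), (4, 7), (6, 7), (9, 7), (11, 7), (12, 7), (14, 7)]
Unfold 3 (reflect across v@4): 16 holes -> [(1, 0), (1, 7), (3, 0), (3, 7), (4, 0), (4, 7), (6, 0), (6, 7), (9, 0), (9, 7), (11, 0), (11, 7), (12, 0), (12, 7), (14, 0), (14, 7)]
Unfold 4 (reflect across h@16): 32 holes -> [(1, 0), (1, 7), (3, 0), (3, 7), (4, 0), (4, 7), (6, 0), (6, 7), (9, 0), (9, 7), (11, 0), (11, 7), (12, 0), (12, 7), (14, 0), (14, 7), (17, 0), (17, 7), (19, 0), (19, 7), (20, 0), (20, 7), (22, 0), (22, 7), (25, 0), (25, 7), (27, 0), (27, 7), (28, 0), (28, 7), (30, 0), (30, 7)]

Answer: 32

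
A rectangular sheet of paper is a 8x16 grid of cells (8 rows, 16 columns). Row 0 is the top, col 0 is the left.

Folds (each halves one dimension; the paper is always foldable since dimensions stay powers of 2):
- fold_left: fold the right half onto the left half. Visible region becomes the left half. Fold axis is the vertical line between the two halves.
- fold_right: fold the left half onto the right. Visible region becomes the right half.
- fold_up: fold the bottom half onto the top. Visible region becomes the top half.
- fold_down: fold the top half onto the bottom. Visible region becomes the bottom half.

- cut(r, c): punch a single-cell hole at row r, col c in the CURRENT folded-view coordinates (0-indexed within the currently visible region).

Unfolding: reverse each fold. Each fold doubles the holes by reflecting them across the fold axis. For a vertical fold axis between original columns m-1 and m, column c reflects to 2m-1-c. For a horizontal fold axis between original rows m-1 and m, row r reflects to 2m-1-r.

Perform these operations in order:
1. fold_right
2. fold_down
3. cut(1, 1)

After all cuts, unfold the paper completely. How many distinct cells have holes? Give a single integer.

Op 1 fold_right: fold axis v@8; visible region now rows[0,8) x cols[8,16) = 8x8
Op 2 fold_down: fold axis h@4; visible region now rows[4,8) x cols[8,16) = 4x8
Op 3 cut(1, 1): punch at orig (5,9); cuts so far [(5, 9)]; region rows[4,8) x cols[8,16) = 4x8
Unfold 1 (reflect across h@4): 2 holes -> [(2, 9), (5, 9)]
Unfold 2 (reflect across v@8): 4 holes -> [(2, 6), (2, 9), (5, 6), (5, 9)]

Answer: 4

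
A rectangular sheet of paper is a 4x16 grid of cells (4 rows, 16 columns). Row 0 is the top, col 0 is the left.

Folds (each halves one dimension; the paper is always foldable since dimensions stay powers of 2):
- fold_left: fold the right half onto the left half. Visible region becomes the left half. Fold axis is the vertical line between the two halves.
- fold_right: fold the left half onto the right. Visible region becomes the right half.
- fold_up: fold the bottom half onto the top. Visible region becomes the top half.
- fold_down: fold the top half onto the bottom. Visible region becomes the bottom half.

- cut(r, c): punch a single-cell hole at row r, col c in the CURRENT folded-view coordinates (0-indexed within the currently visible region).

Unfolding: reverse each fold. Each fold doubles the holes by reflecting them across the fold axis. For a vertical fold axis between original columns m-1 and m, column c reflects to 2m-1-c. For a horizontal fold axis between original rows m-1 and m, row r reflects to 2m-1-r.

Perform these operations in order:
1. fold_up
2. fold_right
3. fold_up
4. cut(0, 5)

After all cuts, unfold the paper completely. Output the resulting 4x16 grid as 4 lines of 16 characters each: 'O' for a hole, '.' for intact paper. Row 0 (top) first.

Answer: ..O..........O..
..O..........O..
..O..........O..
..O..........O..

Derivation:
Op 1 fold_up: fold axis h@2; visible region now rows[0,2) x cols[0,16) = 2x16
Op 2 fold_right: fold axis v@8; visible region now rows[0,2) x cols[8,16) = 2x8
Op 3 fold_up: fold axis h@1; visible region now rows[0,1) x cols[8,16) = 1x8
Op 4 cut(0, 5): punch at orig (0,13); cuts so far [(0, 13)]; region rows[0,1) x cols[8,16) = 1x8
Unfold 1 (reflect across h@1): 2 holes -> [(0, 13), (1, 13)]
Unfold 2 (reflect across v@8): 4 holes -> [(0, 2), (0, 13), (1, 2), (1, 13)]
Unfold 3 (reflect across h@2): 8 holes -> [(0, 2), (0, 13), (1, 2), (1, 13), (2, 2), (2, 13), (3, 2), (3, 13)]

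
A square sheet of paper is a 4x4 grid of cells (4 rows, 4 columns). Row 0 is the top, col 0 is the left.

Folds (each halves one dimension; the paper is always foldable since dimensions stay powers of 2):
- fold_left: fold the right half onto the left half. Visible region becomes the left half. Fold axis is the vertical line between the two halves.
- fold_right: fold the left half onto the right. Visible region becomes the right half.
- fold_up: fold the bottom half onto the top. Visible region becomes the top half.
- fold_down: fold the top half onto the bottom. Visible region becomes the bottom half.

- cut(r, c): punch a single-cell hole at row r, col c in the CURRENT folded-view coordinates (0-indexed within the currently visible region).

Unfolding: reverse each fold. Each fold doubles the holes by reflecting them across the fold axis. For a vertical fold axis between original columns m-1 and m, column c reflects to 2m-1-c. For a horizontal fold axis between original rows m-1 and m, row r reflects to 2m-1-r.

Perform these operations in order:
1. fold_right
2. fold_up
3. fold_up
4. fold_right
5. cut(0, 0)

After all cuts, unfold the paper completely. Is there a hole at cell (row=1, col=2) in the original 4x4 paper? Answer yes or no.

Answer: yes

Derivation:
Op 1 fold_right: fold axis v@2; visible region now rows[0,4) x cols[2,4) = 4x2
Op 2 fold_up: fold axis h@2; visible region now rows[0,2) x cols[2,4) = 2x2
Op 3 fold_up: fold axis h@1; visible region now rows[0,1) x cols[2,4) = 1x2
Op 4 fold_right: fold axis v@3; visible region now rows[0,1) x cols[3,4) = 1x1
Op 5 cut(0, 0): punch at orig (0,3); cuts so far [(0, 3)]; region rows[0,1) x cols[3,4) = 1x1
Unfold 1 (reflect across v@3): 2 holes -> [(0, 2), (0, 3)]
Unfold 2 (reflect across h@1): 4 holes -> [(0, 2), (0, 3), (1, 2), (1, 3)]
Unfold 3 (reflect across h@2): 8 holes -> [(0, 2), (0, 3), (1, 2), (1, 3), (2, 2), (2, 3), (3, 2), (3, 3)]
Unfold 4 (reflect across v@2): 16 holes -> [(0, 0), (0, 1), (0, 2), (0, 3), (1, 0), (1, 1), (1, 2), (1, 3), (2, 0), (2, 1), (2, 2), (2, 3), (3, 0), (3, 1), (3, 2), (3, 3)]
Holes: [(0, 0), (0, 1), (0, 2), (0, 3), (1, 0), (1, 1), (1, 2), (1, 3), (2, 0), (2, 1), (2, 2), (2, 3), (3, 0), (3, 1), (3, 2), (3, 3)]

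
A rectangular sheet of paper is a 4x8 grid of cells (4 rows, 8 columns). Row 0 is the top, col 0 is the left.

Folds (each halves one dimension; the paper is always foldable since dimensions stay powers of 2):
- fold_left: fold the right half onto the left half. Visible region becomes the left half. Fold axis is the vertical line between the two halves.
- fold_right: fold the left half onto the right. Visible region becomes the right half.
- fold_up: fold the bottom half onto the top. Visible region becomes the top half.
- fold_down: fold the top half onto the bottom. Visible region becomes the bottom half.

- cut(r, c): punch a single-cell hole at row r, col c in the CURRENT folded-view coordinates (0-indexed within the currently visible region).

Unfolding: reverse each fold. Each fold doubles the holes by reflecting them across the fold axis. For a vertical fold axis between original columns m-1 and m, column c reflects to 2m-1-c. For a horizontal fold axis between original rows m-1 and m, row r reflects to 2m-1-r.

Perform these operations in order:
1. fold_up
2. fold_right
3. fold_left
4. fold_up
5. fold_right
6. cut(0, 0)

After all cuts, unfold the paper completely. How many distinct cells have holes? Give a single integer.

Op 1 fold_up: fold axis h@2; visible region now rows[0,2) x cols[0,8) = 2x8
Op 2 fold_right: fold axis v@4; visible region now rows[0,2) x cols[4,8) = 2x4
Op 3 fold_left: fold axis v@6; visible region now rows[0,2) x cols[4,6) = 2x2
Op 4 fold_up: fold axis h@1; visible region now rows[0,1) x cols[4,6) = 1x2
Op 5 fold_right: fold axis v@5; visible region now rows[0,1) x cols[5,6) = 1x1
Op 6 cut(0, 0): punch at orig (0,5); cuts so far [(0, 5)]; region rows[0,1) x cols[5,6) = 1x1
Unfold 1 (reflect across v@5): 2 holes -> [(0, 4), (0, 5)]
Unfold 2 (reflect across h@1): 4 holes -> [(0, 4), (0, 5), (1, 4), (1, 5)]
Unfold 3 (reflect across v@6): 8 holes -> [(0, 4), (0, 5), (0, 6), (0, 7), (1, 4), (1, 5), (1, 6), (1, 7)]
Unfold 4 (reflect across v@4): 16 holes -> [(0, 0), (0, 1), (0, 2), (0, 3), (0, 4), (0, 5), (0, 6), (0, 7), (1, 0), (1, 1), (1, 2), (1, 3), (1, 4), (1, 5), (1, 6), (1, 7)]
Unfold 5 (reflect across h@2): 32 holes -> [(0, 0), (0, 1), (0, 2), (0, 3), (0, 4), (0, 5), (0, 6), (0, 7), (1, 0), (1, 1), (1, 2), (1, 3), (1, 4), (1, 5), (1, 6), (1, 7), (2, 0), (2, 1), (2, 2), (2, 3), (2, 4), (2, 5), (2, 6), (2, 7), (3, 0), (3, 1), (3, 2), (3, 3), (3, 4), (3, 5), (3, 6), (3, 7)]

Answer: 32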